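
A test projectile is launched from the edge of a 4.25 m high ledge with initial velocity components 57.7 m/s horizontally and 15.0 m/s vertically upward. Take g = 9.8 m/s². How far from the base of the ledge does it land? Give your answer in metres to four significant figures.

With up positive and y = 0 at the ground: y(t) = 4.25 + (15.00) t − 4.900 t². Setting y = 0 and taking the positive root: t = [15.00 + √(15.00² + 2·9.80·4.25)] / 9.80 = (15.00 + 17.56) / 9.80 = 3.322 s.
Horizontal distance: R = vₓ t = 57.70 × 3.322 = 191.7 m.

191.7 m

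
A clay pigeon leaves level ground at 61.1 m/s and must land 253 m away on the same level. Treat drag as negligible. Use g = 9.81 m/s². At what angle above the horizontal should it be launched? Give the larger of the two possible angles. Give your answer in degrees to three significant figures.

Level-ground range R = v₀² sin(2θ)/g ⇒ sin(2θ) = gR/v₀² = 9.81 × 253 / 61.1² = 0.6648.
2θ = 41.67° or 180° − 41.67° = 138.3°, so θ = 20.83° or 69.17°.
The larger angle is 69.17°.

69.2°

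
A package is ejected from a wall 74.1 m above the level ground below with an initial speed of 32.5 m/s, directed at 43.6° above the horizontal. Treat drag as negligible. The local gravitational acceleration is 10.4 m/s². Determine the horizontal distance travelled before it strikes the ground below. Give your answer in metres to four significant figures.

Resolve: vₓ = 32.50 cos 43.6° = 23.54 m/s and v_y0 = 32.50 sin 43.6° = 22.41 m/s.
With up positive and y = 0 at the ground: y(t) = 74.1 + (22.41) t − 5.200 t². Setting y = 0 and taking the positive root: t = [22.41 + √(22.41² + 2·10.4·74.1)] / 10.4 = (22.41 + 45.21) / 10.4 = 6.502 s.
Horizontal distance: R = vₓ t = 23.54 × 6.502 = 153.0 m.

153.0 m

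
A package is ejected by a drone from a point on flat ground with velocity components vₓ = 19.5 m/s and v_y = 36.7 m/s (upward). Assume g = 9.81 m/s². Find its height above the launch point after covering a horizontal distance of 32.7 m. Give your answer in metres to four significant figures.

47.75 m

Time to reach x = 32.7 m: t = x/vₓ = 32.7/19.50 = 1.677 s.
Height: y = v_y0 t − ½ g t² = 36.70 × 1.677 − 4.905 × 1.677² = 61.54 − 13.79 = 47.75 m.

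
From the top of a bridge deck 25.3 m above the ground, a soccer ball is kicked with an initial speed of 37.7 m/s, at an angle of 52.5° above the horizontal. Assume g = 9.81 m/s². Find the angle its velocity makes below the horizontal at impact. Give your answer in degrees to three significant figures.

58.4°

Resolve: vₓ = 37.70 cos 52.5° = 22.95 m/s and v_y0 = 37.70 sin 52.5° = 29.91 m/s.
With up positive and y = 0 at the ground: y(t) = 25.3 + (29.91) t − 4.905 t². Setting y = 0 and taking the positive root: t = [29.91 + √(29.91² + 2·9.81·25.3)] / 9.81 = (29.91 + 37.30) / 9.81 = 6.851 s.
At impact: v_y = v_y0 − g t = −37.30 m/s; vₓ = 22.95 m/s.
Angle below horizontal: arctan(|v_y|/vₓ) = arctan(37.30/22.95) = 58.39°.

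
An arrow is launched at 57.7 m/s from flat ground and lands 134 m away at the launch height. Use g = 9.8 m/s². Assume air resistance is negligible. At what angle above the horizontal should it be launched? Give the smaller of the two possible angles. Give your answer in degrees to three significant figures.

11.6°

R = v₀² sin 2θ / g gives sin 2θ = gR/v₀² = 9.80·134/57.7² = 0.3944.
2θ = 23.23° or 180° − 23.23° = 156.8°, so θ = 11.62° or 78.38°.
The smaller angle is 11.62°.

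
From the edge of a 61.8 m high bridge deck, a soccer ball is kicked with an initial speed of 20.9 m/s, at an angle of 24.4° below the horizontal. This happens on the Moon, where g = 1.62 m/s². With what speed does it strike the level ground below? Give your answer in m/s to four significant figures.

25.24 m/s

vₓ = 20.90 cos 24.4° = 19.03 m/s; v_y0 = −8.634 m/s (downward).
Vertical motion (up positive, ground at y = 0): 0.8100 t² − (−8.634) t − 61.8 = 0, so t = (−8.634 + √(8.634² + 2·1.62·61.8)) / 1.62 = (−8.634 + 16.58) / 1.62 = 4.903 s.
Vertical velocity at impact: v_y = v_y0 − g t = −8.634 − 1.62 × 4.903 = −16.58 m/s.
Speed: |v| = √(vₓ² + v_y²) = √(19.03² + 16.58²) = 25.24 m/s.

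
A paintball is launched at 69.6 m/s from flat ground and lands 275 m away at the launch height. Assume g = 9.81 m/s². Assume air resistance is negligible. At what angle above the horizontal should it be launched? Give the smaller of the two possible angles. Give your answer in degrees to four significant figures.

16.92°

R = v₀² sin 2θ / g gives sin 2θ = gR/v₀² = 9.81·275/69.6² = 0.5569.
2θ = 33.84° or 180° − 33.84° = 146.2°, so θ = 16.92° or 73.08°.
The smaller angle is 16.92°.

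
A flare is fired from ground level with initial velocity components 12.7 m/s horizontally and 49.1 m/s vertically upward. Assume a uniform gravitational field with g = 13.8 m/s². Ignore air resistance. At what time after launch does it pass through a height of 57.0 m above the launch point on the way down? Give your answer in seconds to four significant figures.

5.655 s

Height y(t) = 49.10 t − 6.900 t² = 57.0 gives 6.900 t² − 49.10 t + 57.0 = 0.
Quadratic formula: t = (49.10 ± √837.61) / 13.8 = (49.10 ± 28.94) / 13.8 → t = 1.461 s or 5.655 s.
The descending-branch root is 5.655 s.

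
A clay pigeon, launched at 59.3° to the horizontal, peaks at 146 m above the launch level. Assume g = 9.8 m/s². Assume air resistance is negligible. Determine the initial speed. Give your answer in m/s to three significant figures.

At the peak v_y = 0, so v_y0 = √(2gH) = √(2 × 9.80 × 146) = 53.49 m/s.
v_y0 = v₀ sin θ ⇒ v₀ = 53.49 / sin 59.3° = 62.21 m/s.

62.2 m/s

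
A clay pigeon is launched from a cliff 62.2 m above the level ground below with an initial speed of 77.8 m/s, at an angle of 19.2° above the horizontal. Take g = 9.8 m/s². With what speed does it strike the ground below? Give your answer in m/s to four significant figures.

85.28 m/s

Horizontal component vₓ = 77.80 cos 19.2° = 73.47 m/s; vertical v_y0 = 77.80 sin 19.2° = 25.59 m/s.
Vertical motion (up positive, ground at y = 0): 4.900 t² − (25.59) t − 62.2 = 0, so t = (25.59 + √(25.59² + 2·9.80·62.2)) / 9.80 = (25.59 + 43.29) / 9.80 = 7.028 s.
Vertical velocity at impact: v_y = v_y0 − g t = 25.59 − 9.80 × 7.028 = −43.29 m/s.
Speed: |v| = √(vₓ² + v_y²) = √(73.47² + 43.29²) = 85.28 m/s.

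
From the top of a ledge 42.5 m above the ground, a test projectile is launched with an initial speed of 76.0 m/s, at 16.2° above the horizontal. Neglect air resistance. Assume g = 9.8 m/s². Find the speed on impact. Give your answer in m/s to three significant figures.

81.3 m/s

Components: vₓ = 76.00 cos 16.2° = 72.98 m/s, v_y0 = 76.00 sin 16.2° = 21.20 m/s.
Vertical motion (up positive, ground at y = 0): 4.900 t² − (21.20) t − 42.5 = 0, so t = (21.20 + √(21.20² + 2·9.80·42.5)) / 9.80 = (21.20 + 35.81) / 9.80 = 5.818 s.
Vertical velocity at impact: v_y = v_y0 − g t = 21.20 − 9.80 × 5.818 = −35.81 m/s.
Speed: |v| = √(vₓ² + v_y²) = √(72.98² + 35.81²) = 81.30 m/s.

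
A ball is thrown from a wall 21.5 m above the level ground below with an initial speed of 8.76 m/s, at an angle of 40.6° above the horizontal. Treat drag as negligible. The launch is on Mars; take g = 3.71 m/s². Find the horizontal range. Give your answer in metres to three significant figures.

35.1 m

Horizontal component vₓ = 8.760 cos 40.6° = 6.651 m/s; vertical v_y0 = 8.760 sin 40.6° = 5.701 m/s.
The projectile lands when y = 21.5 + (5.701) t − ½·3.71·t² = 0. Positive root: t = (5.701 + √(5.701² + 2·3.71·21.5)) / 3.71 = (5.701 + 13.86) / 3.71 = 5.272 s.
Horizontal distance: R = vₓ t = 6.651 × 5.272 = 35.06 m.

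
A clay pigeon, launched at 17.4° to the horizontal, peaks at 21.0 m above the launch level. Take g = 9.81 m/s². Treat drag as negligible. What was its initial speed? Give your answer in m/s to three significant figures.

At the peak v_y = 0, so v_y0 = √(2gH) = √(2 × 9.81 × 21.0) = 20.30 m/s.
v_y0 = v₀ sin θ ⇒ v₀ = 20.30 / sin 17.4° = 67.88 m/s.

67.9 m/s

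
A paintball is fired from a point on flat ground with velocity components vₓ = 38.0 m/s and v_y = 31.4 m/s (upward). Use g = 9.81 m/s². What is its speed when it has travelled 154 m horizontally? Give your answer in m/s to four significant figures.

38.91 m/s

x = vₓ t ⇒ t = 154/38.00 = 4.053 s.
Vertical velocity there: v_y = v_y0 − g t = 31.40 − 9.81 × 4.053 = −8.356 m/s.
Speed: √(vₓ² + v_y²) = √(38.00² + 8.356²) = 38.91 m/s.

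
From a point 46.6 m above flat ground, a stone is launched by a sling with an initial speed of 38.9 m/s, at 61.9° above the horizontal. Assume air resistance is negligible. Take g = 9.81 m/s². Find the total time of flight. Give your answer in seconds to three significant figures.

8.16 s

vₓ = 38.90 cos 61.9° = 18.32 m/s; v_y0 = 38.90 sin 61.9° = 34.31 m/s.
Vertical motion (up positive, ground at y = 0): 4.905 t² − (34.31) t − 46.6 = 0, so t = (34.31 + √(34.31² + 2·9.81·46.6)) / 9.81 = (34.31 + 45.74) / 9.81 = 8.160 s.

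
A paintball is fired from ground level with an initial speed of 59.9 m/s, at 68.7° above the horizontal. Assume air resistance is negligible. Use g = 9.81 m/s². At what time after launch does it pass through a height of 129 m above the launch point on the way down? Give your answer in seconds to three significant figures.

Components: vₓ = 59.90 cos 68.7° = 21.76 m/s, v_y0 = 59.90 sin 68.7° = 55.81 m/s.
Set y = v_y0 t − ½ g t² = 129: 4.905 t² − 55.81 t + 129 = 0.
t = [55.81 ± √(55.81² − 2·9.81·129)] / 9.81 = (55.81 ± 24.16) / 9.81, so t = 3.226 s or t = 8.151 s.
The descending-branch root is 8.151 s.

8.15 s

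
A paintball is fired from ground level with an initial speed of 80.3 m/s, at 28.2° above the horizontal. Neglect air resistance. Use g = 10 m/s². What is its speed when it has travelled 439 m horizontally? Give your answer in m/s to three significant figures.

Horizontal component vₓ = 80.30 cos 28.2° = 70.77 m/s; vertical v_y0 = 80.30 sin 28.2° = 37.95 m/s.
At x = 439 m, t = x/vₓ = 439/70.77 = 6.203 s.
Vertical velocity there: v_y = v_y0 − g t = 37.95 − 10.0 × 6.203 = −24.09 m/s.
Speed: √(vₓ² + v_y²) = √(70.77² + 24.09²) = 74.76 m/s.

74.8 m/s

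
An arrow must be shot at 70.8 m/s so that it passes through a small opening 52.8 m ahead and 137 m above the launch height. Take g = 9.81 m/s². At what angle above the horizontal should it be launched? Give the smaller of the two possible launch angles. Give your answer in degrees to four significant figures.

72.46°

Trajectory: y = x tanθ − g x² (1 + tan²θ)/(2v₀²). With x = 52.8, y = 137, v₀ = 70.8, g = 9.81:
2.728 tan²θ − 52.8 tanθ + (139.7) = 0.
tanθ = [52.8 ± √(52.8² − 4 × 2.728 × (139.7))] / (2 × 2.728) = (52.8 ± 35.54) / 5.456, giving tanθ = 3.163 or 16.19.
θ = 72.46° or 86.47°; the smaller is 72.46°.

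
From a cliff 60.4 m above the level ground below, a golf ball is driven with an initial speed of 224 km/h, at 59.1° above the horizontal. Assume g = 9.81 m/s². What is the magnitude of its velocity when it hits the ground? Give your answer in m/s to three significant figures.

71.1 m/s

Convert: 224 km/h = 224/3.6 = 62.22 m/s.
Resolve: vₓ = 62.22 cos 59.1° = 31.95 m/s and v_y0 = 62.22 sin 59.1° = 53.39 m/s.
With up positive and y = 0 at the ground: y(t) = 60.4 + (53.39) t − 4.905 t². Setting y = 0 and taking the positive root: t = [53.39 + √(53.39² + 2·9.81·60.4)] / 9.81 = (53.39 + 63.53) / 9.81 = 11.92 s.
Vertical velocity at impact: v_y = v_y0 − g t = 53.39 − 9.81 × 11.92 = −63.53 m/s.
Speed: |v| = √(vₓ² + v_y²) = √(31.95² + 63.53²) = 71.11 m/s.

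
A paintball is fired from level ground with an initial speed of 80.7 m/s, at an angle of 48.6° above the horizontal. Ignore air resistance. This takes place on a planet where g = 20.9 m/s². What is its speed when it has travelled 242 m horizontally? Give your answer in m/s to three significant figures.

Components: vₓ = 80.70 cos 48.6° = 53.37 m/s, v_y0 = 80.70 sin 48.6° = 60.53 m/s.
Time to reach x = 242 m: t = x/vₓ = 242/53.37 = 4.535 s.
Vertical velocity there: v_y = v_y0 − g t = 60.53 − 20.9 × 4.535 = −34.24 m/s.
Speed: √(vₓ² + v_y²) = √(53.37² + 34.24²) = 63.41 m/s.

63.4 m/s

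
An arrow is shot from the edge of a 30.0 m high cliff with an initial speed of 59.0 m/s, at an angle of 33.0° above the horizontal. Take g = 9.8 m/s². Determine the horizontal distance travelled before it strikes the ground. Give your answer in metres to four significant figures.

365.5 m

Resolve: vₓ = 59.00 cos 33.0° = 49.48 m/s and v_y0 = 59.00 sin 33.0° = 32.13 m/s.
Vertical motion (up positive, ground at y = 0): 4.900 t² − (32.13) t − 30.0 = 0, so t = (32.13 + √(32.13² + 2·9.80·30.0)) / 9.80 = (32.13 + 40.26) / 9.80 = 7.387 s.
Horizontal distance: R = vₓ t = 49.48 × 7.387 = 365.5 m.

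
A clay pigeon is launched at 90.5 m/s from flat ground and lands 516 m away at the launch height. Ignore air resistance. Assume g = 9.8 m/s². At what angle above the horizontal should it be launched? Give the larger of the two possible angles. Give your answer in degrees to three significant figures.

Level-ground range R = v₀² sin(2θ)/g ⇒ sin(2θ) = gR/v₀² = 9.80 × 516 / 90.5² = 0.6174.
2θ = 38.13° or 180° − 38.13° = 141.9°, so θ = 19.06° or 70.94°.
The larger angle is 70.94°.

70.9°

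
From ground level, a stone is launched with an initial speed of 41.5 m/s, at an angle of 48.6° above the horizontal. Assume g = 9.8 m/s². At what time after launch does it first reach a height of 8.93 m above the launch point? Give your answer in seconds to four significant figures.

0.3011 s

Components: vₓ = 41.50 cos 48.6° = 27.44 m/s, v_y0 = 41.50 sin 48.6° = 31.13 m/s.
Set y = v_y0 t − ½ g t² = 8.93: 4.900 t² − 31.13 t + 8.93 = 0.
Quadratic formula: t = (31.13 ± √794.02) / 9.80 = (31.13 ± 28.18) / 9.80 → t = 0.3011 s or 6.052 s.
The first (ascending) time is 0.3011 s.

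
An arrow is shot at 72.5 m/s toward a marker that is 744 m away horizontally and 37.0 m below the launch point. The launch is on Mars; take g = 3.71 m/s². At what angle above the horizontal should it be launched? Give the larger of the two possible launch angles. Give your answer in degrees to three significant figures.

74.4°

Trajectory: y = x tanθ − g x² (1 + tan²θ)/(2v₀²). With x = 744, y = −37.0, v₀ = 72.5, g = 3.71:
195.4 tan²θ − 744 tanθ + (158.4) = 0.
tanθ = [744 ± √(744² − 4 × 195.4 × (158.4))] / (2 × 195.4) = (744 ± 655.6) / 390.7, giving tanθ = 0.2263 or 3.582.
θ = 12.75° or 74.40°; the larger is 74.40°.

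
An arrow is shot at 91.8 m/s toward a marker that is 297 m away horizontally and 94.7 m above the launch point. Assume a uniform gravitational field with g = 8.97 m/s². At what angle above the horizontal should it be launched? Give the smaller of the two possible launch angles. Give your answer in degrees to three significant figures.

27.5°

Trajectory: y = x tanθ − g x² (1 + tan²θ)/(2v₀²). With x = 297, y = 94.7, v₀ = 91.8, g = 8.97:
46.95 tan²θ − 297 tanθ + (141.6) = 0.
tanθ = [297 ± √(297² − 4 × 46.95 × (141.6))] / (2 × 46.95) = (297 ± 248.2) / 93.89, giving tanθ = 0.5196 or 5.807.
θ = 27.46° or 80.23°; the smaller is 27.46°.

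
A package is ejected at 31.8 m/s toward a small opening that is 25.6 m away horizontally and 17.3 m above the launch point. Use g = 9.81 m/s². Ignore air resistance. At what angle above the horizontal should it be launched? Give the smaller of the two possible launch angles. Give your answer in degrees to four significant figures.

Trajectory: y = x tanθ − g x² (1 + tan²θ)/(2v₀²). With x = 25.6, y = 17.3, v₀ = 31.8, g = 9.81:
3.179 tan²θ − 25.6 tanθ + (20.48) = 0.
tanθ = [25.6 ± √(25.6² − 4 × 3.179 × (20.48))] / (2 × 3.179) = (25.6 ± 19.87) / 6.358, giving tanθ = 0.9007 or 7.153.
θ = 42.01° or 82.04°; the smaller is 42.01°.

42.01°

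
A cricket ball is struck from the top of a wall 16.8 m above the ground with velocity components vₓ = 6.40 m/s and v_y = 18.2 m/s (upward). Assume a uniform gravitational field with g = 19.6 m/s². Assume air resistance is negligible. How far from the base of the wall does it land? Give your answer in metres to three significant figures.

16.2 m

Vertical motion (up positive, ground at y = 0): 9.800 t² − (18.20) t − 16.8 = 0, so t = (18.20 + √(18.20² + 2·19.6·16.8)) / 19.6 = (18.20 + 31.46) / 19.6 = 2.534 s.
Horizontal distance: R = vₓ t = 6.400 × 2.534 = 16.22 m.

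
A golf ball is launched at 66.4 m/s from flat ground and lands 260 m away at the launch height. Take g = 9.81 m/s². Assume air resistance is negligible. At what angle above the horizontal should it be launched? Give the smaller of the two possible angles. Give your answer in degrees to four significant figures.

17.67°

R = v₀² sin 2θ / g gives sin 2θ = gR/v₀² = 9.81·260/66.4² = 0.5785.
2θ = 35.35° or 180° − 35.35° = 144.7°, so θ = 17.67° or 72.33°.
The smaller angle is 17.67°.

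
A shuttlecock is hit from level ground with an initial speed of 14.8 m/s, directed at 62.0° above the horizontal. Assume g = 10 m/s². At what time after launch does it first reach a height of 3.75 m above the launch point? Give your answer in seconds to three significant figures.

Horizontal component vₓ = 14.80 cos 62.0° = 6.948 m/s; vertical v_y0 = 14.80 sin 62.0° = 13.07 m/s.
Height y(t) = 13.07 t − 5.000 t² = 3.75 gives 5.000 t² − 13.07 t + 3.75 = 0.
t = [13.07 ± √(13.07² − 2·10.0·3.75)] / 10.0 = (13.07 ± 9.786) / 10.0, so t = 0.3282 s or t = 2.285 s.
The first (ascending) time is 0.3282 s.

0.328 s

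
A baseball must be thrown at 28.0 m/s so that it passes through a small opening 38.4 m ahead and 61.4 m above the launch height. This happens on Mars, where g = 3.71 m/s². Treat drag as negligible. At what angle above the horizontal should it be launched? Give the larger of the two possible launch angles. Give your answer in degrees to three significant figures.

83.6°

Trajectory: y = x tanθ − g x² (1 + tan²θ)/(2v₀²). With x = 38.4, y = 61.4, v₀ = 28.0, g = 3.71:
3.489 tan²θ − 38.4 tanθ + (64.89) = 0.
tanθ = [38.4 ± √(38.4² − 4 × 3.489 × (64.89))] / (2 × 3.489) = (38.4 ± 23.85) / 6.978, giving tanθ = 2.085 or 8.922.
θ = 64.37° or 83.60°; the larger is 83.60°.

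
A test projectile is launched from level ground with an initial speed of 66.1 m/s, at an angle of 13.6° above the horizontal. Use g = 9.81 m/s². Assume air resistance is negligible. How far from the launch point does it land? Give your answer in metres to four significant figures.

203.6 m

Horizontal component vₓ = 66.10 cos 13.6° = 64.25 m/s; vertical v_y0 = 66.10 sin 13.6° = 15.54 m/s.
Flight time T = 2 v_y0 / g = 3.169 s.
Horizontal distance R = vₓ T = 64.25 × 3.169 = 203.6 m.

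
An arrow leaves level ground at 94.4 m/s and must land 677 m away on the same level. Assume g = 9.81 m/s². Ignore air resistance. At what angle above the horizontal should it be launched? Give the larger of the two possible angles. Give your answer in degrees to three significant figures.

R = v₀² sin 2θ / g gives sin 2θ = gR/v₀² = 9.81·677/94.4² = 0.7453.
2θ = 48.18° or 180° − 48.18° = 131.8°, so θ = 24.09° or 65.91°.
The larger angle is 65.91°.

65.9°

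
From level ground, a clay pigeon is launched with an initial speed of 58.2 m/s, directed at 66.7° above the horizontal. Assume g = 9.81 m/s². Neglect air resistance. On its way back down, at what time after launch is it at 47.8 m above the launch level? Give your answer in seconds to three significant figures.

Resolve: vₓ = 58.20 cos 66.7° = 23.02 m/s and v_y0 = 58.20 sin 66.7° = 53.45 m/s.
Height y(t) = 53.45 t − 4.905 t² = 47.8 gives 4.905 t² − 53.45 t + 47.8 = 0.
t = [53.45 ± √(53.45² − 2·9.81·47.8)] / 9.81 = (53.45 ± 43.81) / 9.81, so t = 0.9829 s or t = 9.915 s.
The descending-branch root is 9.915 s.

9.91 s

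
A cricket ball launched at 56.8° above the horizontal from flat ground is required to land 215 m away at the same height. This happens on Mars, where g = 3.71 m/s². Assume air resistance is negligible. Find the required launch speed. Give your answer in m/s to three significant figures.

29.5 m/s

Level-ground range: R = v₀² sin(2θ)/g, so v₀ = √(gR / sin 2θ).
v₀ = √(3.71 × 215 / sin 113.6°) = √(797.6 / 0.9164) = √870.45 = 29.50 m/s.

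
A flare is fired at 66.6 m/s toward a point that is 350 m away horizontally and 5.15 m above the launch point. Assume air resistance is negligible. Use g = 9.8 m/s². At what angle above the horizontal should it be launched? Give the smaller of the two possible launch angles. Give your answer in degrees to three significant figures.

Trajectory: y = x tanθ − g x² (1 + tan²θ)/(2v₀²). With x = 350, y = 5.15, v₀ = 66.6, g = 9.80:
135.3 tan²θ − 350 tanθ + (140.5) = 0.
tanθ = [350 ± √(350² − 4 × 135.3 × (140.5))] / (2 × 135.3) = (350 ± 215.5) / 270.7, giving tanθ = 0.4968 or 2.090.
θ = 26.42° or 64.43°; the smaller is 26.42°.

26.4°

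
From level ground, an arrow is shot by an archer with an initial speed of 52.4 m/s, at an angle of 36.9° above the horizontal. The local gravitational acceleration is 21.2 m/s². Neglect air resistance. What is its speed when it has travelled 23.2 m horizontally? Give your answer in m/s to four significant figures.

46.31 m/s

Horizontal component vₓ = 52.40 cos 36.9° = 41.90 m/s; vertical v_y0 = 52.40 sin 36.9° = 31.46 m/s.
x = vₓ t ⇒ t = 23.2/41.90 = 0.5537 s.
Vertical velocity there: v_y = v_y0 − g t = 31.46 − 21.2 × 0.5537 = 19.72 m/s.
Speed: √(vₓ² + v_y²) = √(41.90² + 19.72²) = 46.31 m/s.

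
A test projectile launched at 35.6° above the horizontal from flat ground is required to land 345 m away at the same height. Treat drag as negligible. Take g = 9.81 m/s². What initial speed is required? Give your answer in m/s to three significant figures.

59.8 m/s

On level ground R = v₀² sin 2θ / g ⇒ v₀ = √(gR / sin 2θ).
v₀ = √(9.81 × 345 / sin 71.20°) = √(3384 / 0.9466) = √3575.2 = 59.79 m/s.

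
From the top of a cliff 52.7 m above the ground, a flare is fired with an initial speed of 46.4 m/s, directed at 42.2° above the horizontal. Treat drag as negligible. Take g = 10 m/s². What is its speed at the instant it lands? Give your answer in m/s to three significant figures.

Horizontal component vₓ = 46.40 cos 42.2° = 34.37 m/s; vertical v_y0 = 46.40 sin 42.2° = 31.17 m/s.
With up positive and y = 0 at the ground: y(t) = 52.7 + (31.17) t − 5.000 t². Setting y = 0 and taking the positive root: t = [31.17 + √(31.17² + 2·10.0·52.7)] / 10.0 = (31.17 + 45.00) / 10.0 = 7.617 s.
Vertical velocity at impact: v_y = v_y0 − g t = 31.17 − 10.0 × 7.617 = −45.00 m/s.
Speed: |v| = √(vₓ² + v_y²) = √(34.37² + 45.00²) = 56.63 m/s.

56.6 m/s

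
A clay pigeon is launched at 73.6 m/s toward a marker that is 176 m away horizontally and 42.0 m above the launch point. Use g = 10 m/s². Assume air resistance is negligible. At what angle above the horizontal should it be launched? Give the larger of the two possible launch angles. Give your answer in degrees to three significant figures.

Trajectory: y = x tanθ − g x² (1 + tan²θ)/(2v₀²). With x = 176, y = 42.0, v₀ = 73.6, g = 10.0:
28.59 tan²θ − 176 tanθ + (70.59) = 0.
tanθ = [176 ± √(176² − 4 × 28.59 × (70.59))] / (2 × 28.59) = (176 ± 151.3) / 57.18, giving tanθ = 0.4313 or 5.724.
θ = 23.33° or 80.09°; the larger is 80.09°.

80.1°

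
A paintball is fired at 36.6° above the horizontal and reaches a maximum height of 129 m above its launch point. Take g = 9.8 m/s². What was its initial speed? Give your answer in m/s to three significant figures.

At the peak v_y = 0, so v_y0 = √(2gH) = √(2 × 9.80 × 129) = 50.28 m/s.
v_y0 = v₀ sin θ ⇒ v₀ = 50.28 / sin 36.6° = 84.34 m/s.

84.3 m/s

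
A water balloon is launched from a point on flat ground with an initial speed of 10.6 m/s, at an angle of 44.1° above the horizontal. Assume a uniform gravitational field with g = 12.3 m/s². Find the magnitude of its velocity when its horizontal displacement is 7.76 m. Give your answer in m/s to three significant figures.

Resolve: vₓ = 10.60 cos 44.1° = 7.612 m/s and v_y0 = 10.60 sin 44.1° = 7.377 m/s.
Time to reach x = 7.76 m: t = x/vₓ = 7.76/7.612 = 1.019 s.
Vertical velocity there: v_y = v_y0 − g t = 7.377 − 12.3 × 1.019 = −5.162 m/s.
Speed: √(vₓ² + v_y²) = √(7.612² + 5.162²) = 9.197 m/s.

9.20 m/s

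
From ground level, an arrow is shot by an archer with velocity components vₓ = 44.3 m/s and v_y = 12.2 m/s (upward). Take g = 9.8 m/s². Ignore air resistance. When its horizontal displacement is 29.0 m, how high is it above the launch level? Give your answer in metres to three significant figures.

Time to reach x = 29.0 m: t = x/vₓ = 29.0/44.30 = 0.6546 s.
Height: y = v_y0 t − ½ g t² = 12.20 × 0.6546 − 4.900 × 0.6546² = 7.986 − 2.100 = 5.887 m.

5.89 m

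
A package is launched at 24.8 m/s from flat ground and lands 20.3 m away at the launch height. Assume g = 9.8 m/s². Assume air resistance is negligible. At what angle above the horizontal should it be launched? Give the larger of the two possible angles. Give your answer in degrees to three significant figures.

Level-ground range R = v₀² sin(2θ)/g ⇒ sin(2θ) = gR/v₀² = 9.80 × 20.3 / 24.8² = 0.3235.
2θ = 18.87° or 180° − 18.87° = 161.1°, so θ = 9.436° or 80.56°.
The larger angle is 80.56°.

80.6°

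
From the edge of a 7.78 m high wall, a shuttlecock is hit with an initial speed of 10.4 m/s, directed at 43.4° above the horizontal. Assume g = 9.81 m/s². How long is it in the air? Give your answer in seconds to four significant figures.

Horizontal component vₓ = 10.40 cos 43.4° = 7.556 m/s; vertical v_y0 = 10.40 sin 43.4° = 7.146 m/s.
The projectile lands when y = 7.78 + (7.146) t − ½·9.81·t² = 0. Positive root: t = (7.146 + √(7.146² + 2·9.81·7.78)) / 9.81 = (7.146 + 14.27) / 9.81 = 2.183 s.

2.183 s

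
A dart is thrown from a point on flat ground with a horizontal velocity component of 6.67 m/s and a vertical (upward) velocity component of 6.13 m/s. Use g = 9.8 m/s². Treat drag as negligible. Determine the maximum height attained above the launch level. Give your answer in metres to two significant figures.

1.9 m

Maximum height: H = v_y0² / (2g) = 6.130² / (2 × 9.80) = 1.917 m.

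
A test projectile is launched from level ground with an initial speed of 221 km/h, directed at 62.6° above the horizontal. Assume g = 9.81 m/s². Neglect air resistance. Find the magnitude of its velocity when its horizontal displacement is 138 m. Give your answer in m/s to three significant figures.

29.0 m/s

Convert: 221 km/h = 221/3.6 = 61.39 m/s.
vₓ = 61.39 cos 62.6° = 28.25 m/s; v_y0 = 61.39 sin 62.6° = 54.50 m/s.
At x = 138 m, t = x/vₓ = 138/28.25 = 4.885 s.
Vertical velocity there: v_y = v_y0 − g t = 54.50 − 9.81 × 4.885 = 6.583 m/s.
Speed: √(vₓ² + v_y²) = √(28.25² + 6.583²) = 29.01 m/s.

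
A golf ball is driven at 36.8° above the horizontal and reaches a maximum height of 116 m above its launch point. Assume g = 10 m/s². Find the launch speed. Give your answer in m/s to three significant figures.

At the peak v_y = 0, so v_y0 = √(2gH) = √(2 × 10.0 × 116) = 48.17 m/s.
v_y0 = v₀ sin θ ⇒ v₀ = 48.17 / sin 36.8° = 80.41 m/s.

80.4 m/s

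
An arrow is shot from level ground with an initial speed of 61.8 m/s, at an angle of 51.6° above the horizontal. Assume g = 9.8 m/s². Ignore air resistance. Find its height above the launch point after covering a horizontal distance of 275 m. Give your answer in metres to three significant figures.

Horizontal component vₓ = 61.80 cos 51.6° = 38.39 m/s; vertical v_y0 = 61.80 sin 51.6° = 48.43 m/s.
Time to reach x = 275 m: t = x/vₓ = 275/38.39 = 7.164 s.
Height: y = v_y0 t − ½ g t² = 48.43 × 7.164 − 4.900 × 7.164² = 347.0 − 251.5 = 95.49 m.

95.5 m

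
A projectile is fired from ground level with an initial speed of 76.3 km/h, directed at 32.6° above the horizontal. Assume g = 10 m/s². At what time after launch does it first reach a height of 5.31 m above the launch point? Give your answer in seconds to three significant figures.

0.650 s

Convert: 76.3 km/h = 76.3/3.6 = 21.19 m/s.
vₓ = 21.19 cos 32.6° = 17.86 m/s; v_y0 = 21.19 sin 32.6° = 11.42 m/s.
Require v_y0 t − ½ g t² = 5.31, i.e. 5.000 t² − 11.42 t + 5.31 = 0.
t = [11.42 ± √(11.42² − 2·10.0·5.31)] / 10.0 = (11.42 ± 4.919) / 10.0, so t = 0.6500 s or t = 1.634 s.
The first (ascending) time is 0.6500 s.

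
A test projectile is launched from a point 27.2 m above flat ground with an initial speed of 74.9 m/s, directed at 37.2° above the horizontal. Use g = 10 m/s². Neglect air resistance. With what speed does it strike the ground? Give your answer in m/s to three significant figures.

Components: vₓ = 74.90 cos 37.2° = 59.66 m/s, v_y0 = 74.90 sin 37.2° = 45.28 m/s.
With up positive and y = 0 at the ground: y(t) = 27.2 + (45.28) t − 5.000 t². Setting y = 0 and taking the positive root: t = [45.28 + √(45.28² + 2·10.0·27.2)] / 10.0 = (45.28 + 50.94) / 10.0 = 9.622 s.
Vertical velocity at impact: v_y = v_y0 − g t = 45.28 − 10.0 × 9.622 = −50.94 m/s.
Speed: |v| = √(vₓ² + v_y²) = √(59.66² + 50.94²) = 78.45 m/s.

78.4 m/s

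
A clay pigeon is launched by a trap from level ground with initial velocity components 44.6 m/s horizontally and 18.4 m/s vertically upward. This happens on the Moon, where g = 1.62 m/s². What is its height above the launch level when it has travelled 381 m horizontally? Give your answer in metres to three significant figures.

Time to reach x = 381 m: t = x/vₓ = 381/44.60 = 8.543 s.
Height: y = v_y0 t − ½ g t² = 18.40 × 8.543 − 0.8100 × 8.543² = 157.2 − 59.11 = 98.07 m.

98.1 m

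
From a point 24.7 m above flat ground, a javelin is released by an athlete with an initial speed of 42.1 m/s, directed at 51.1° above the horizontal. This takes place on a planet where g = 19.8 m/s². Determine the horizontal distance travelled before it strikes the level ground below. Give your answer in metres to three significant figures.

vₓ = 42.10 cos 51.1° = 26.44 m/s; v_y0 = 42.10 sin 51.1° = 32.76 m/s.
With up positive and y = 0 at the ground: y(t) = 24.7 + (32.76) t − 9.900 t². Setting y = 0 and taking the positive root: t = [32.76 + √(32.76² + 2·19.8·24.7)] / 19.8 = (32.76 + 45.29) / 19.8 = 3.942 s.
Horizontal distance: R = vₓ t = 26.44 × 3.942 = 104.2 m.

104 m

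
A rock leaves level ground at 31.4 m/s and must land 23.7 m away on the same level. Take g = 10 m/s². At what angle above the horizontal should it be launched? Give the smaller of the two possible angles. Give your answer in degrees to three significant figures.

6.95°

Level-ground range R = v₀² sin(2θ)/g ⇒ sin(2θ) = gR/v₀² = 10.0 × 23.7 / 31.4² = 0.2404.
2θ = 13.91° or 180° − 13.91° = 166.1°, so θ = 6.954° or 83.05°.
The smaller angle is 6.954°.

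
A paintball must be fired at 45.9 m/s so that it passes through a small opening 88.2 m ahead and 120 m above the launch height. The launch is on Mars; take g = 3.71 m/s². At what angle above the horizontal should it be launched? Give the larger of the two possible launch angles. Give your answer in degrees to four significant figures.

84.91°

Trajectory: y = x tanθ − g x² (1 + tan²θ)/(2v₀²). With x = 88.2, y = 120, v₀ = 45.9, g = 3.71:
6.849 tan²θ − 88.2 tanθ + (126.8) = 0.
tanθ = [88.2 ± √(88.2² − 4 × 6.849 × (126.8))] / (2 × 6.849) = (88.2 ± 65.60) / 13.70, giving tanθ = 1.649 or 11.23.
θ = 58.77° or 84.91°; the larger is 84.91°.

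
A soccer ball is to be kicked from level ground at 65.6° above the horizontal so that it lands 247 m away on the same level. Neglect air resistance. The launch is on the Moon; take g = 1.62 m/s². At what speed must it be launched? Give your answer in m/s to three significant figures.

23.1 m/s

On level ground R = v₀² sin 2θ / g ⇒ v₀ = √(gR / sin 2θ).
v₀ = √(1.62 × 247 / sin 131.2°) = √(400.1 / 0.7524) = √531.81 = 23.06 m/s.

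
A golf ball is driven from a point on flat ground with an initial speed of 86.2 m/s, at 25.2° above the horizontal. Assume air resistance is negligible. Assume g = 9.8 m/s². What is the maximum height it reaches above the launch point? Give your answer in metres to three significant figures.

68.7 m

Horizontal component vₓ = 86.20 cos 25.2° = 78.00 m/s; vertical v_y0 = 86.20 sin 25.2° = 36.70 m/s.
Peak height H = v_y0² / (2g) = 1347.0 / 19.60 = 68.73 m.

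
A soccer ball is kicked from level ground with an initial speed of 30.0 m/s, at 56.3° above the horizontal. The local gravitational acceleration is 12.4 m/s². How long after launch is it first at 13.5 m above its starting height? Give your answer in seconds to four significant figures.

Components: vₓ = 30.00 cos 56.3° = 16.65 m/s, v_y0 = 30.00 sin 56.3° = 24.96 m/s.
Set y = v_y0 t − ½ g t² = 13.5: 6.200 t² − 24.96 t + 13.5 = 0.
t = [24.96 ± √(24.96² − 2·12.4·13.5)] / 12.4 = (24.96 ± 16.97) / 12.4, so t = 0.6439 s or t = 3.382 s.
The first (ascending) time is 0.6439 s.

0.6439 s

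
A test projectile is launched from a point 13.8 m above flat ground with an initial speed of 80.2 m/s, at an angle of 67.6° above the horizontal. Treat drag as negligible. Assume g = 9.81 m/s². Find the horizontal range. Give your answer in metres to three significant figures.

Horizontal component vₓ = 80.20 cos 67.6° = 30.56 m/s; vertical v_y0 = 80.20 sin 67.6° = 74.15 m/s.
The projectile lands when y = 13.8 + (74.15) t − ½·9.81·t² = 0. Positive root: t = (74.15 + √(74.15² + 2·9.81·13.8)) / 9.81 = (74.15 + 75.95) / 9.81 = 15.30 s.
Horizontal distance: R = vₓ t = 30.56 × 15.30 = 467.6 m.

468 m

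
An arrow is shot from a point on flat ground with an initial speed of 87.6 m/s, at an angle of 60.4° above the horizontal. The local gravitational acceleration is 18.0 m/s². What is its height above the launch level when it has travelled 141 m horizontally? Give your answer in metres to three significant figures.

153 m

Resolve: vₓ = 87.60 cos 60.4° = 43.27 m/s and v_y0 = 87.60 sin 60.4° = 76.17 m/s.
x = vₓ t ⇒ t = 141/43.27 = 3.259 s.
Height: y = v_y0 t − ½ g t² = 76.17 × 3.259 − 9.000 × 3.259² = 248.2 − 95.57 = 152.6 m.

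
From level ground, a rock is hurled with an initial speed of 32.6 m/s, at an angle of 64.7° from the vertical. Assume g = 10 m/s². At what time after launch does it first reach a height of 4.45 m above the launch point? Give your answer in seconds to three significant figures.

0.368 s

vₓ = 32.60 sin 64.7° = 29.47 m/s; v_y0 = 32.60 cos 64.7° = 13.93 m/s.
Require v_y0 t − ½ g t² = 4.45, i.e. 5.000 t² − 13.93 t + 4.45 = 0.
Quadratic formula: t = (13.93 ± √105.10) / 10.0 = (13.93 ± 10.25) / 10.0 → t = 0.3680 s or 2.418 s.
The first (ascending) time is 0.3680 s.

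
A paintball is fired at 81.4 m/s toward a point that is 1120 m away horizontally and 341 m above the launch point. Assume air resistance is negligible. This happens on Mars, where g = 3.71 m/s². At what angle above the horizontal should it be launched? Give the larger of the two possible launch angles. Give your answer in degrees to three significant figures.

Trajectory: y = x tanθ − g x² (1 + tan²θ)/(2v₀²). With x = 1120, y = 341, v₀ = 81.4, g = 3.71:
351.2 tan²θ − 1120 tanθ + (692.2) = 0.
tanθ = [1120 ± √(1120² − 4 × 351.2 × (692.2))] / (2 × 351.2) = (1120 ± 531.1) / 702.4, giving tanθ = 0.8384 or 2.351.
θ = 39.98° or 66.96°; the larger is 66.96°.

67.0°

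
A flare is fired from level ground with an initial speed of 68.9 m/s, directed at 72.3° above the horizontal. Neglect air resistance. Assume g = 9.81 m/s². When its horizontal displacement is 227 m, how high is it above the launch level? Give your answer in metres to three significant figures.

135 m

vₓ = 68.90 cos 72.3° = 20.95 m/s; v_y0 = 68.90 sin 72.3° = 65.64 m/s.
Time to reach x = 227 m: t = x/vₓ = 227/20.95 = 10.84 s.
Height: y = v_y0 t − ½ g t² = 65.64 × 10.84 − 4.905 × 10.84² = 711.3 − 576.0 = 135.3 m.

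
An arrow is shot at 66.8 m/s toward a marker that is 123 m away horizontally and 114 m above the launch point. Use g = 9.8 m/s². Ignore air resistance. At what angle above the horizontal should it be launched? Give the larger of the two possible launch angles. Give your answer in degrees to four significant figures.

Trajectory: y = x tanθ − g x² (1 + tan²θ)/(2v₀²). With x = 123, y = 114, v₀ = 66.8, g = 9.80:
16.61 tan²θ − 123 tanθ + (130.6) = 0.
tanθ = [123 ± √(123² − 4 × 16.61 × (130.6))] / (2 × 16.61) = (123 ± 80.31) / 33.23, giving tanθ = 1.285 or 6.119.
θ = 52.11° or 80.72°; the larger is 80.72°.

80.72°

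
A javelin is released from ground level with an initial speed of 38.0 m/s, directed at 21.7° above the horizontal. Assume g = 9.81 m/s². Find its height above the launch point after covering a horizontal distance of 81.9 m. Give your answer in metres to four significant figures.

6.199 m

vₓ = 38.00 cos 21.7° = 35.31 m/s; v_y0 = 38.00 sin 21.7° = 14.05 m/s.
Time to reach x = 81.9 m: t = x/vₓ = 81.9/35.31 = 2.320 s.
Height: y = v_y0 t − ½ g t² = 14.05 × 2.320 − 4.905 × 2.320² = 32.59 − 26.39 = 6.199 m.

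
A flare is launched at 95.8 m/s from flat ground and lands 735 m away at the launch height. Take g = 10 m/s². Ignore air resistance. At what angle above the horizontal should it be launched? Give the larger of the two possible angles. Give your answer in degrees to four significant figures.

R = v₀² sin 2θ / g gives sin 2θ = gR/v₀² = 10.0·735/95.8² = 0.8009.
2θ = 53.21° or 180° − 53.21° = 126.8°, so θ = 26.61° or 63.39°.
The larger angle is 63.39°.

63.39°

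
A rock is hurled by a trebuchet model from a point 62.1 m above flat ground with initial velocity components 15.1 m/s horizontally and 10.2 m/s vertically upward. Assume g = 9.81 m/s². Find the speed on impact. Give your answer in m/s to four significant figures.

Vertical motion (up positive, ground at y = 0): 4.905 t² − (10.20) t − 62.1 = 0, so t = (10.20 + √(10.20² + 2·9.81·62.1)) / 9.81 = (10.20 + 36.37) / 9.81 = 4.747 s.
Vertical velocity at impact: v_y = v_y0 − g t = 10.20 − 9.81 × 4.747 = −36.37 m/s.
Speed: |v| = √(vₓ² + v_y²) = √(15.10² + 36.37²) = 39.38 m/s.

39.38 m/s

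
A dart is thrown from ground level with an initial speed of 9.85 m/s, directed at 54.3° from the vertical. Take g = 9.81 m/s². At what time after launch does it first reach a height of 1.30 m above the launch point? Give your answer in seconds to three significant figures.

vₓ = 9.850 sin 54.3° = 7.999 m/s; v_y0 = 9.850 cos 54.3° = 5.748 m/s.
Require v_y0 t − ½ g t² = 1.30, i.e. 4.905 t² − 5.748 t + 1.30 = 0.
Quadratic formula: t = (5.748 ± √7.5321) / 9.81 = (5.748 ± 2.744) / 9.81 → t = 0.3062 s or 0.8657 s.
The first (ascending) time is 0.3062 s.

0.306 s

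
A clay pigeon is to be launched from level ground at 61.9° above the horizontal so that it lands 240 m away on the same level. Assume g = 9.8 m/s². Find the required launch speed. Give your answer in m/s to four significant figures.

53.20 m/s

Level-ground range: R = v₀² sin(2θ)/g, so v₀ = √(gR / sin 2θ).
v₀ = √(9.80 × 240 / sin 123.8°) = √(2352 / 0.8310) = √2830.4 = 53.20 m/s.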